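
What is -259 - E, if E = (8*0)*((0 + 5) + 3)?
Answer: -259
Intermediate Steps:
E = 0 (E = 0*(5 + 3) = 0*8 = 0)
-259 - E = -259 - 1*0 = -259 + 0 = -259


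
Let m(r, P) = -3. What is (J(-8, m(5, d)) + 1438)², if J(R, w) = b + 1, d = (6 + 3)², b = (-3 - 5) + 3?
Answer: 2056356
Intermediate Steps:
b = -5 (b = -8 + 3 = -5)
d = 81 (d = 9² = 81)
J(R, w) = -4 (J(R, w) = -5 + 1 = -4)
(J(-8, m(5, d)) + 1438)² = (-4 + 1438)² = 1434² = 2056356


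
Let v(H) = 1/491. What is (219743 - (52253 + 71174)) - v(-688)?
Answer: 47291155/491 ≈ 96316.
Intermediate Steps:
v(H) = 1/491
(219743 - (52253 + 71174)) - v(-688) = (219743 - (52253 + 71174)) - 1*1/491 = (219743 - 1*123427) - 1/491 = (219743 - 123427) - 1/491 = 96316 - 1/491 = 47291155/491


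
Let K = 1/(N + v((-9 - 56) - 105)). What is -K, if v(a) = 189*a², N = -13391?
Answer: -1/5448709 ≈ -1.8353e-7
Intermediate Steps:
K = 1/5448709 (K = 1/(-13391 + 189*((-9 - 56) - 105)²) = 1/(-13391 + 189*(-65 - 105)²) = 1/(-13391 + 189*(-170)²) = 1/(-13391 + 189*28900) = 1/(-13391 + 5462100) = 1/5448709 ≈ 1.8353e-7)
-K = -1*1/5448709 = -1/5448709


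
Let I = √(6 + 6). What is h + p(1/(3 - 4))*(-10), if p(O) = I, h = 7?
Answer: 7 - 20*√3 ≈ -27.641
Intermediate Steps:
I = 2*√3 (I = √12 = 2*√3 ≈ 3.4641)
p(O) = 2*√3
h + p(1/(3 - 4))*(-10) = 7 + (2*√3)*(-10) = 7 - 20*√3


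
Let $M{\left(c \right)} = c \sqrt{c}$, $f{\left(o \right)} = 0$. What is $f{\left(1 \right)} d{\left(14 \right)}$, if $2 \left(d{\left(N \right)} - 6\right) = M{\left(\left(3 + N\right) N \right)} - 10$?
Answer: $0$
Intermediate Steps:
$M{\left(c \right)} = c^{\frac{3}{2}}$
$d{\left(N \right)} = 1 + \frac{\left(N \left(3 + N\right)\right)^{\frac{3}{2}}}{2}$ ($d{\left(N \right)} = 6 + \frac{\left(\left(3 + N\right) N\right)^{\frac{3}{2}} - 10}{2} = 6 + \frac{\left(N \left(3 + N\right)\right)^{\frac{3}{2}} - 10}{2} = 6 + \frac{-10 + \left(N \left(3 + N\right)\right)^{\frac{3}{2}}}{2} = 6 + \left(-5 + \frac{\left(N \left(3 + N\right)\right)^{\frac{3}{2}}}{2}\right) = 1 + \frac{\left(N \left(3 + N\right)\right)^{\frac{3}{2}}}{2}$)
$f{\left(1 \right)} d{\left(14 \right)} = 0 \left(1 + \frac{\left(14 \left(3 + 14\right)\right)^{\frac{3}{2}}}{2}\right) = 0 \left(1 + \frac{\left(14 \cdot 17\right)^{\frac{3}{2}}}{2}\right) = 0 \left(1 + \frac{238^{\frac{3}{2}}}{2}\right) = 0 \left(1 + \frac{238 \sqrt{238}}{2}\right) = 0 \left(1 + 119 \sqrt{238}\right) = 0$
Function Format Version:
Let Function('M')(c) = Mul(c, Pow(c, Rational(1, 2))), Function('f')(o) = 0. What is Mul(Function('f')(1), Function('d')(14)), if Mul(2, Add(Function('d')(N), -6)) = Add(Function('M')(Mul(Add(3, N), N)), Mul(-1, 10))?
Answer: 0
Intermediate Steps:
Function('M')(c) = Pow(c, Rational(3, 2))
Function('d')(N) = Add(1, Mul(Rational(1, 2), Pow(Mul(N, Add(3, N)), Rational(3, 2)))) (Function('d')(N) = Add(6, Mul(Rational(1, 2), Add(Pow(Mul(Add(3, N), N), Rational(3, 2)), Mul(-1, 10)))) = Add(6, Mul(Rational(1, 2), Add(Pow(Mul(N, Add(3, N)), Rational(3, 2)), -10))) = Add(6, Mul(Rational(1, 2), Add(-10, Pow(Mul(N, Add(3, N)), Rational(3, 2))))) = Add(6, Add(-5, Mul(Rational(1, 2), Pow(Mul(N, Add(3, N)), Rational(3, 2))))) = Add(1, Mul(Rational(1, 2), Pow(Mul(N, Add(3, N)), Rational(3, 2)))))
Mul(Function('f')(1), Function('d')(14)) = Mul(0, Add(1, Mul(Rational(1, 2), Pow(Mul(14, Add(3, 14)), Rational(3, 2))))) = Mul(0, Add(1, Mul(Rational(1, 2), Pow(Mul(14, 17), Rational(3, 2))))) = Mul(0, Add(1, Mul(Rational(1, 2), Pow(238, Rational(3, 2))))) = Mul(0, Add(1, Mul(Rational(1, 2), Mul(238, Pow(238, Rational(1, 2)))))) = Mul(0, Add(1, Mul(119, Pow(238, Rational(1, 2))))) = 0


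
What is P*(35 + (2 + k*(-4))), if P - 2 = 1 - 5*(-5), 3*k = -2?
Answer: 3332/3 ≈ 1110.7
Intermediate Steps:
k = -⅔ (k = (⅓)*(-2) = -⅔ ≈ -0.66667)
P = 28 (P = 2 + (1 - 5*(-5)) = 2 + (1 + 25) = 2 + 26 = 28)
P*(35 + (2 + k*(-4))) = 28*(35 + (2 - ⅔*(-4))) = 28*(35 + (2 + 8/3)) = 28*(35 + 14/3) = 28*(119/3) = 3332/3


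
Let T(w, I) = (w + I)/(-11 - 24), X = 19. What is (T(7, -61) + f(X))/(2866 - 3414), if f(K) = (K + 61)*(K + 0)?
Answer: -26627/9590 ≈ -2.7765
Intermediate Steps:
f(K) = K*(61 + K) (f(K) = (61 + K)*K = K*(61 + K))
T(w, I) = -I/35 - w/35 (T(w, I) = (I + w)/(-35) = (I + w)*(-1/35) = -I/35 - w/35)
(T(7, -61) + f(X))/(2866 - 3414) = ((-1/35*(-61) - 1/35*7) + 19*(61 + 19))/(2866 - 3414) = ((61/35 - ⅕) + 19*80)/(-548) = (54/35 + 1520)*(-1/548) = (53254/35)*(-1/548) = -26627/9590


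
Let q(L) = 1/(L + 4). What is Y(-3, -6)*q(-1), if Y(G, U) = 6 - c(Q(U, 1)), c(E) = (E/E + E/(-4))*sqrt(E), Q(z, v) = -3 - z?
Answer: 2 - sqrt(3)/12 ≈ 1.8557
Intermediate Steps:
c(E) = sqrt(E)*(1 - E/4) (c(E) = (1 + E*(-1/4))*sqrt(E) = (1 - E/4)*sqrt(E) = sqrt(E)*(1 - E/4))
Y(G, U) = 6 - sqrt(-3 - U)*(7 + U)/4 (Y(G, U) = 6 - sqrt(-3 - U)*(4 - (-3 - U))/4 = 6 - sqrt(-3 - U)*(4 + (3 + U))/4 = 6 - sqrt(-3 - U)*(7 + U)/4)
q(L) = 1/(4 + L)
Y(-3, -6)*q(-1) = (6 - sqrt(-3 - 1*(-6))*(7 - 6)/4)/(4 - 1) = (6 - 1/4*sqrt(-3 + 6)*1)/3 = (6 - 1/4*sqrt(3)*1)*(1/3) = (6 - sqrt(3)/4)*(1/3) = 2 - sqrt(3)/12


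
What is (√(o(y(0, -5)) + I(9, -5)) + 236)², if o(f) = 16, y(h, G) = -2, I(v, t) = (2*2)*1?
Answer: 55716 + 944*√5 ≈ 57827.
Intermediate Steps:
I(v, t) = 4 (I(v, t) = 4*1 = 4)
(√(o(y(0, -5)) + I(9, -5)) + 236)² = (√(16 + 4) + 236)² = (√20 + 236)² = (2*√5 + 236)² = (236 + 2*√5)²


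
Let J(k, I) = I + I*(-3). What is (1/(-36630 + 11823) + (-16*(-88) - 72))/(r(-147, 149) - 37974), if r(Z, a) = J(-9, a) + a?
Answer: -33142151/945717261 ≈ -0.035044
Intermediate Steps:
J(k, I) = -2*I (J(k, I) = I - 3*I = -2*I)
r(Z, a) = -a (r(Z, a) = -2*a + a = -a)
(1/(-36630 + 11823) + (-16*(-88) - 72))/(r(-147, 149) - 37974) = (1/(-36630 + 11823) + (-16*(-88) - 72))/(-1*149 - 37974) = (1/(-24807) + (1408 - 72))/(-149 - 37974) = (-1/24807 + 1336)/(-38123) = (33142151/24807)*(-1/38123) = -33142151/945717261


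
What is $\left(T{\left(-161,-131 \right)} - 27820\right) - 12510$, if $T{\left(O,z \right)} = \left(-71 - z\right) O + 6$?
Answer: $-49984$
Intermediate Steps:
$T{\left(O,z \right)} = 6 + O \left(-71 - z\right)$ ($T{\left(O,z \right)} = O \left(-71 - z\right) + 6 = 6 + O \left(-71 - z\right)$)
$\left(T{\left(-161,-131 \right)} - 27820\right) - 12510 = \left(\left(6 - -11431 - \left(-161\right) \left(-131\right)\right) - 27820\right) - 12510 = \left(\left(6 + 11431 - 21091\right) - 27820\right) - 12510 = \left(-9654 - 27820\right) - 12510 = -37474 - 12510 = -49984$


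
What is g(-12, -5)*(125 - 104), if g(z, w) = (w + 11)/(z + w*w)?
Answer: 126/13 ≈ 9.6923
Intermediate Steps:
g(z, w) = (11 + w)/(z + w**2)
g(-12, -5)*(125 - 104) = ((11 - 5)/(-12 + (-5)**2))*(125 - 104) = (6/(-12 + 25))*21 = (6/13)*21 = 126/13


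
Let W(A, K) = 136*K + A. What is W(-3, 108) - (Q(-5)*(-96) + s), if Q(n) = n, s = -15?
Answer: 14220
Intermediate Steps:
W(A, K) = A + 136*K
W(-3, 108) - (Q(-5)*(-96) + s) = (-3 + 136*108) - (-5*(-96) - 15) = (-3 + 14688) - (480 - 15) = 14685 - 1*465 = 14685 - 465 = 14220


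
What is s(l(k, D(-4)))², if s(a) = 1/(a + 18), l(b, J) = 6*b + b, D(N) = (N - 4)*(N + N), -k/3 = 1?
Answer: ⅑ ≈ 0.11111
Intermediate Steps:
k = -3 (k = -3*1 = -3)
D(N) = 2*N*(-4 + N) (D(N) = (-4 + N)*(2*N) = 2*N*(-4 + N))
l(b, J) = 7*b
s(a) = 1/(18 + a)
s(l(k, D(-4)))² = (1/(18 + 7*(-3)))² = (1/(18 - 21))² = (1/(-3))² = (-⅓)² = ⅑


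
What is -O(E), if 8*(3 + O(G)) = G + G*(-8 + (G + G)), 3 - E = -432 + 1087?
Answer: -213687/2 ≈ -1.0684e+5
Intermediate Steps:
E = -652 (E = 3 - (-432 + 1087) = 3 - 1*655 = 3 - 655 = -652)
O(G) = -3 + G/8 + G*(-8 + 2*G)/8 (O(G) = -3 + (G + G*(-8 + (G + G)))/8 = -3 + (G + G*(-8 + 2*G))/8 = -3 + (G/8 + G*(-8 + 2*G)/8) = -3 + G/8 + G*(-8 + 2*G)/8)
-O(E) = -(-3 - 7/8*(-652) + (1/4)*(-652)**2) = -(-3 + 1141/2 + (1/4)*425104) = -(-3 + 1141/2 + 106276) = -1*213687/2 = -213687/2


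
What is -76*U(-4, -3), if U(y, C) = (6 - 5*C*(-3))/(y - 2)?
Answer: -494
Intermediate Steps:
U(y, C) = (6 + 15*C)/(-2 + y)
-76*U(-4, -3) = -228*(2 + 5*(-3))/(-2 - 4) = -228*(2 - 15)/(-6) = -228*(-1)*(-13)/6 = -76*13/2 = -494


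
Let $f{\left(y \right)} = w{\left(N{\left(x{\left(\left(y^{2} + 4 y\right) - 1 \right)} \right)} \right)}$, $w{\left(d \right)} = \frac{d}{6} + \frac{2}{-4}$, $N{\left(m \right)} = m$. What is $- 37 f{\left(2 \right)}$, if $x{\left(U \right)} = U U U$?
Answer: $- \frac{24568}{3} \approx -8189.3$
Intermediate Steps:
$x{\left(U \right)} = U^{3}$ ($x{\left(U \right)} = U^{2} U = U^{3}$)
$w{\left(d \right)} = - \frac{1}{2} + \frac{d}{6}$ ($w{\left(d \right)} = d \frac{1}{6} + 2 \left(- \frac{1}{4}\right) = \frac{d}{6} - \frac{1}{2} = - \frac{1}{2} + \frac{d}{6}$)
$f{\left(y \right)} = - \frac{1}{2} + \frac{\left(-1 + y^{2} + 4 y\right)^{3}}{6}$ ($f{\left(y \right)} = - \frac{1}{2} + \frac{\left(\left(y^{2} + 4 y\right) - 1\right)^{3}}{6} = - \frac{1}{2} + \frac{\left(-1 + y^{2} + 4 y\right)^{3}}{6}$)
$- 37 f{\left(2 \right)} = - 37 \left(- \frac{1}{2} + \frac{\left(-1 + 2^{2} + 4 \cdot 2\right)^{3}}{6}\right) = - 37 \left(- \frac{1}{2} + \frac{\left(-1 + 4 + 8\right)^{3}}{6}\right) = - 37 \left(- \frac{1}{2} + \frac{11^{3}}{6}\right) = - 37 \left(- \frac{1}{2} + \frac{1}{6} \cdot 1331\right) = - 37 \left(- \frac{1}{2} + \frac{1331}{6}\right) = \left(-37\right) \frac{664}{3} = - \frac{24568}{3}$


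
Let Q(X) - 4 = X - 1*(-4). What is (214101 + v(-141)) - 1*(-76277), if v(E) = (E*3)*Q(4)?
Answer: 285302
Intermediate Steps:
Q(X) = 8 + X (Q(X) = 4 + (X - 1*(-4)) = 4 + (X + 4) = 4 + (4 + X) = 8 + X)
v(E) = 36*E (v(E) = (E*3)*(8 + 4) = (3*E)*12 = 36*E)
(214101 + v(-141)) - 1*(-76277) = (214101 + 36*(-141)) - 1*(-76277) = (214101 - 5076) + 76277 = 209025 + 76277 = 285302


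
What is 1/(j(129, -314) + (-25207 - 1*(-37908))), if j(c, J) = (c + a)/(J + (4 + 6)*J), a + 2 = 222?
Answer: 3454/43868905 ≈ 7.8735e-5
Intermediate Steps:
a = 220 (a = -2 + 222 = 220)
j(c, J) = (220 + c)/(11*J) (j(c, J) = (c + 220)/(J + (4 + 6)*J) = (220 + c)/(J + 10*J) = (220 + c)/((11*J)) = (220 + c)*(1/(11*J)) = (220 + c)/(11*J))
1/(j(129, -314) + (-25207 - 1*(-37908))) = 1/((1/11)*(220 + 129)/(-314) + (-25207 - 1*(-37908))) = 1/((1/11)*(-1/314)*349 + (-25207 + 37908)) = 1/(-349/3454 + 12701) = 1/(43868905/3454) = 3454/43868905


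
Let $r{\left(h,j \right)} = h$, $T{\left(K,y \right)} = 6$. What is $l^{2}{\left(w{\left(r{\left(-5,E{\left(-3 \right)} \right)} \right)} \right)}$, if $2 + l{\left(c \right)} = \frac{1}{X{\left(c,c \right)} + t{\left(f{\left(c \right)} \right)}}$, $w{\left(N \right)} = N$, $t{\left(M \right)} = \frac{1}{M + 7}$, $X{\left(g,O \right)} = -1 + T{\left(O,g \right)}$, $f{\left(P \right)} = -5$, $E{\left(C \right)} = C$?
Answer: $\frac{400}{121} \approx 3.3058$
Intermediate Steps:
$X{\left(g,O \right)} = 5$ ($X{\left(g,O \right)} = -1 + 6 = 5$)
$t{\left(M \right)} = \frac{1}{7 + M}$
$l{\left(c \right)} = - \frac{20}{11}$ ($l{\left(c \right)} = -2 + \frac{1}{5 + \frac{1}{7 - 5}} = -2 + \frac{1}{5 + \frac{1}{2}} = -2 + \frac{1}{\frac{11}{2}} = -2 + \frac{2}{11} = - \frac{20}{11}$)
$l^{2}{\left(w{\left(r{\left(-5,E{\left(-3 \right)} \right)} \right)} \right)} = \left(- \frac{20}{11}\right)^{2} = \frac{400}{121}$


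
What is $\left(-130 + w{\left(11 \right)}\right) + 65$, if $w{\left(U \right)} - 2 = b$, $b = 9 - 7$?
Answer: $-61$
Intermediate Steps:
$b = 2$
$w{\left(U \right)} = 4$ ($w{\left(U \right)} = 2 + 2 = 4$)
$\left(-130 + w{\left(11 \right)}\right) + 65 = \left(-130 + 4\right) + 65 = -126 + 65 = -61$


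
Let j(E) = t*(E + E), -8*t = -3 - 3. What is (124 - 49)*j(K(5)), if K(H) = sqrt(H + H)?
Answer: 225*sqrt(10)/2 ≈ 355.76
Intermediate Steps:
K(H) = sqrt(2)*sqrt(H) (K(H) = sqrt(2*H) = sqrt(2)*sqrt(H))
t = 3/4 (t = -(-3 - 3)/8 = -1/8*(-6) = 3/4 ≈ 0.75000)
j(E) = 3*E/2 (j(E) = 3*(E + E)/4 = 3*(2*E)/4 = 3*E/2)
(124 - 49)*j(K(5)) = (124 - 49)*(3*(sqrt(2)*sqrt(5))/2) = 75*(3*sqrt(10)/2) = 225*sqrt(10)/2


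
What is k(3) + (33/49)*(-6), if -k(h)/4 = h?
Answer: -786/49 ≈ -16.041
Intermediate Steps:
k(h) = -4*h
k(3) + (33/49)*(-6) = -4*3 + (33/49)*(-6) = -12 + (33*(1/49))*(-6) = -12 + (33/49)*(-6) = -12 - 198/49 = -786/49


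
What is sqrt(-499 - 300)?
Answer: I*sqrt(799) ≈ 28.267*I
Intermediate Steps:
sqrt(-499 - 300) = sqrt(-799) = I*sqrt(799)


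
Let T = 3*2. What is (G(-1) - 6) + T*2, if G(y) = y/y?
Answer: 7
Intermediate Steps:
G(y) = 1
T = 6
(G(-1) - 6) + T*2 = (1 - 6) + 6*2 = -5 + 12 = 7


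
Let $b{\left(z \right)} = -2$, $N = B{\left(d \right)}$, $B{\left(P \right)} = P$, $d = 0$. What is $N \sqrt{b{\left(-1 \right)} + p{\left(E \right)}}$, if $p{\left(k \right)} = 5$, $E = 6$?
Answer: $0$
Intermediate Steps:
$N = 0$
$N \sqrt{b{\left(-1 \right)} + p{\left(E \right)}} = 0 \sqrt{-2 + 5} = 0 \sqrt{3} = 0$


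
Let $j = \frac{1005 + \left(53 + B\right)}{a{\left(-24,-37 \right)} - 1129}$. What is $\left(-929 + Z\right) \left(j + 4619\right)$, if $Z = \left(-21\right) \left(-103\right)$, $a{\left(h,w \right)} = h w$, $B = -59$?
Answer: $\frac{1372430120}{241} \approx 5.6947 \cdot 10^{6}$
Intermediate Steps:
$Z = 2163$
$j = - \frac{999}{241}$ ($j = \frac{1005 + \left(53 - 59\right)}{\left(-24\right) \left(-37\right) - 1129} = \frac{1005 - 6}{888 - 1129} = \frac{999}{-241} = 999 \left(- \frac{1}{241}\right) = - \frac{999}{241} \approx -4.1452$)
$\left(-929 + Z\right) \left(j + 4619\right) = \left(-929 + 2163\right) \left(- \frac{999}{241} + 4619\right) = 1234 \cdot \frac{1112180}{241} = \frac{1372430120}{241}$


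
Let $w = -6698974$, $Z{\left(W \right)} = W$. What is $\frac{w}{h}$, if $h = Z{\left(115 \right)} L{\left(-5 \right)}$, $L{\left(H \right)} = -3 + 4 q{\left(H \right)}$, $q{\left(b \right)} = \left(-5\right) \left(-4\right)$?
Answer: $- \frac{6698974}{8855} \approx -756.52$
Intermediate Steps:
$q{\left(b \right)} = 20$
$L{\left(H \right)} = 77$ ($L{\left(H \right)} = -3 + 4 \cdot 20 = -3 + 80 = 77$)
$h = 8855$ ($h = 115 \cdot 77 = 8855$)
$\frac{w}{h} = - \frac{6698974}{8855}$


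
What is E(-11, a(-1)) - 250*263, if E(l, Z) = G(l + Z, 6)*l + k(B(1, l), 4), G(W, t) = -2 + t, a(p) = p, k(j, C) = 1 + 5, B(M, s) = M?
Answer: -65788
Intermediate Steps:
k(j, C) = 6
E(l, Z) = 6 + 4*l (E(l, Z) = (-2 + 6)*l + 6 = 4*l + 6 = 6 + 4*l)
E(-11, a(-1)) - 250*263 = (6 + 4*(-11)) - 250*263 = (6 - 44) - 65750 = -38 - 65750 = -65788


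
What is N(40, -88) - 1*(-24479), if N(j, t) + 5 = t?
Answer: 24386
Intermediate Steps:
N(j, t) = -5 + t
N(40, -88) - 1*(-24479) = (-5 - 88) - 1*(-24479) = -93 + 24479 = 24386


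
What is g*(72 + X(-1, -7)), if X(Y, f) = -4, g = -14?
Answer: -952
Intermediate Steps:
g*(72 + X(-1, -7)) = -14*(72 - 4) = -14*68 = -952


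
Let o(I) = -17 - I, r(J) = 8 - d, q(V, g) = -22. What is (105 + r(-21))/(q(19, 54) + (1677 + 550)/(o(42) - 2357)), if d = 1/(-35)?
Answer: -9557696/1938265 ≈ -4.9311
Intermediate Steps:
d = -1/35 (d = 1*(-1/35) = -1/35 ≈ -0.028571)
r(J) = 281/35 (r(J) = 8 - 1*(-1/35) = 8 + 1/35 = 281/35)
(105 + r(-21))/(q(19, 54) + (1677 + 550)/(o(42) - 2357)) = (105 + 281/35)/(-22 + (1677 + 550)/((-17 - 1*42) - 2357)) = 3956/(35*(-22 + 2227/((-17 - 42) - 2357))) = 3956/(35*(-22 + 2227/(-59 - 2357))) = 3956/(35*(-22 + 2227/(-2416))) = 3956/(35*(-22 + 2227*(-1/2416))) = 3956/(35*(-22 - 2227/2416)) = 3956/(35*(-55379/2416)) = (3956/35)*(-2416/55379) = -9557696/1938265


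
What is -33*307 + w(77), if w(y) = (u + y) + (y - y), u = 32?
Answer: -10022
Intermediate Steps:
w(y) = 32 + y (w(y) = (32 + y) + (y - y) = (32 + y) + 0 = 32 + y)
-33*307 + w(77) = -33*307 + (32 + 77) = -10131 + 109 = -10022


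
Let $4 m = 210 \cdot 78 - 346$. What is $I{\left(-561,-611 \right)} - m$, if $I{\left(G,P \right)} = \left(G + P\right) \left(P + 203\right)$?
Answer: $\frac{948335}{2} \approx 4.7417 \cdot 10^{5}$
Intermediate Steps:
$m = \frac{8017}{2}$ ($m = \frac{210 \cdot 78 - 346}{4} = \frac{16380 - 346}{4} = \frac{1}{4} \cdot 16034 = \frac{8017}{2} \approx 4008.5$)
$I{\left(G,P \right)} = \left(203 + P\right) \left(G + P\right)$ ($I{\left(G,P \right)} = \left(G + P\right) \left(203 + P\right) = \left(203 + P\right) \left(G + P\right)$)
$I{\left(-561,-611 \right)} - m = \left(\left(-611\right)^{2} + 203 \left(-561\right) + 203 \left(-611\right) - -342771\right) - \frac{8017}{2} = \left(373321 - 113883 - 124033 + 342771\right) - \frac{8017}{2} = 478176 - \frac{8017}{2} = \frac{948335}{2}$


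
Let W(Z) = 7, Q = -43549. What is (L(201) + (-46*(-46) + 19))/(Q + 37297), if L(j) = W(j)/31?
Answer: -5516/16151 ≈ -0.34153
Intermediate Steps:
L(j) = 7/31
(L(201) + (-46*(-46) + 19))/(Q + 37297) = (7/31 + (-46*(-46) + 19))/(-43549 + 37297) = (7/31 + (2116 + 19))/(-6252) = (7/31 + 2135)*(-1/6252) = (66192/31)*(-1/6252) = -5516/16151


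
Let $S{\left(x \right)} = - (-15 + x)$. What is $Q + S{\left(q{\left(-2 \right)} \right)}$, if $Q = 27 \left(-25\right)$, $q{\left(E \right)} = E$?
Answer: $-658$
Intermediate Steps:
$Q = -675$
$S{\left(x \right)} = 15 - x$
$Q + S{\left(q{\left(-2 \right)} \right)} = -675 + \left(15 - -2\right) = -675 + \left(15 + 2\right) = -675 + 17 = -658$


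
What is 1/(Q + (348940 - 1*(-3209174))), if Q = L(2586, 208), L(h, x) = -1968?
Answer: 1/3556146 ≈ 2.8120e-7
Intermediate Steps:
Q = -1968
1/(Q + (348940 - 1*(-3209174))) = 1/(-1968 + (348940 - 1*(-3209174))) = 1/(-1968 + (348940 + 3209174)) = 1/(-1968 + 3558114) = 1/3556146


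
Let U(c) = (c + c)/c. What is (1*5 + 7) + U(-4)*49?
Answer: 110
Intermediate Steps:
U(c) = 2 (U(c) = (2*c)/c = 2)
(1*5 + 7) + U(-4)*49 = (1*5 + 7) + 2*49 = (5 + 7) + 98 = 12 + 98 = 110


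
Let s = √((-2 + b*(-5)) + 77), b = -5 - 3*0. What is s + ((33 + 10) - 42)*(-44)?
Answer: -34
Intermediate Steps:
b = -5 (b = -5 + 0 = -5)
s = 10 (s = √((-2 - 5*(-5)) + 77) = √((-2 + 25) + 77) = √(23 + 77) = √100 = 10)
s + ((33 + 10) - 42)*(-44) = 10 + ((33 + 10) - 42)*(-44) = 10 + (43 - 42)*(-44) = 10 + 1*(-44) = 10 - 44 = -34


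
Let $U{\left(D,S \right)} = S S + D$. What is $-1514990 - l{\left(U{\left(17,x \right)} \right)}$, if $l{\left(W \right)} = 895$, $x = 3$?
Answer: $-1515885$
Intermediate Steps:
$U{\left(D,S \right)} = D + S^{2}$ ($U{\left(D,S \right)} = S^{2} + D = D + S^{2}$)
$-1514990 - l{\left(U{\left(17,x \right)} \right)} = -1514990 - 895 = -1515885$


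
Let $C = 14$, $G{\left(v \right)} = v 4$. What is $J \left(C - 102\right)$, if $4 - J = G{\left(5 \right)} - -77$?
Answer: $8184$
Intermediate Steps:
$G{\left(v \right)} = 4 v$
$J = -93$ ($J = 4 - \left(4 \cdot 5 - -77\right) = 4 - \left(20 + 77\right) = 4 - 97 = -93$)
$J \left(C - 102\right) = - 93 \left(14 - 102\right) = \left(-93\right) \left(-88\right) = 8184$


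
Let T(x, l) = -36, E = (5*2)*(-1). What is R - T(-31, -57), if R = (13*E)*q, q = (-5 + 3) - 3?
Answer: 686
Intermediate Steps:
q = -5 (q = -2 - 3 = -5)
E = -10 (E = 10*(-1) = -10)
R = 650 (R = (13*(-10))*(-5) = -130*(-5) = 650)
R - T(-31, -57) = 650 - 1*(-36) = 650 + 36 = 686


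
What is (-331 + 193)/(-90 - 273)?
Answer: 46/121 ≈ 0.38017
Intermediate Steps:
(-331 + 193)/(-90 - 273) = -138/(-363) = -138*(-1/363) = 46/121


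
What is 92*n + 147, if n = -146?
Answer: -13285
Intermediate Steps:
92*n + 147 = 92*(-146) + 147 = -13432 + 147 = -13285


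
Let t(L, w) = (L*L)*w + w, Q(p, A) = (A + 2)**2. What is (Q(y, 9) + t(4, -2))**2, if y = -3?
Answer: 7569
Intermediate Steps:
Q(p, A) = (2 + A)**2
t(L, w) = w + w*L**2 (t(L, w) = L**2*w + w = w*L**2 + w = w + w*L**2)
(Q(y, 9) + t(4, -2))**2 = ((2 + 9)**2 - 2*(1 + 4**2))**2 = (11**2 - 2*(1 + 16))**2 = (121 - 2*17)**2 = (121 - 34)**2 = 87**2 = 7569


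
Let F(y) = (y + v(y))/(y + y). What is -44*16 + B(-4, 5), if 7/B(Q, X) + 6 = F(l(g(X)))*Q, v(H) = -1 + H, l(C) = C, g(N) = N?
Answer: -33827/48 ≈ -704.73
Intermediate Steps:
F(y) = (-1 + 2*y)/(2*y) (F(y) = (y + (-1 + y))/(y + y) = (-1 + 2*y)/((2*y)) = (-1 + 2*y)*(1/(2*y)) = (-1 + 2*y)/(2*y))
B(Q, X) = 7/(-6 + Q*(-½ + X)/X) (B(Q, X) = 7/(-6 + ((-½ + X)/X)*Q) = 7/(-6 + Q*(-½ + X)/X))
-44*16 + B(-4, 5) = -44*16 + 14*5/(-12*5 - 4*(-1 + 2*5)) = -704 + 14*5/(-60 - 4*(-1 + 10)) = -704 + 14*5/(-60 - 4*9) = -704 + 14*5/(-60 - 36) = -704 + 14*5/(-96) = -704 + 14*5*(-1/96) = -704 - 35/48 = -33827/48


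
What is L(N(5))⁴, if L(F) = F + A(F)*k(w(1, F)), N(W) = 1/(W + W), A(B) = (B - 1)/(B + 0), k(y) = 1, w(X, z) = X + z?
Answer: 62742241/10000 ≈ 6274.2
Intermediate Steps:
A(B) = (-1 + B)/B
N(W) = 1/(2*W)
L(F) = F + (-1 + F)/F (L(F) = F + ((-1 + F)/F)*1 = F + (-1 + F)/F)
L(N(5))⁴ = (1 + (½)/5 - 1/((½)/5))⁴ = (1 + (½)*(⅕) - 1/((½)*(⅕)))⁴ = (1 + ⅒ - 1/⅒)⁴ = (1 + ⅒ - 1*10)⁴ = (1 + ⅒ - 10)⁴ = (-89/10)⁴ = 62742241/10000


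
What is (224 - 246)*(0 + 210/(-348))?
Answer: 385/29 ≈ 13.276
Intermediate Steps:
(224 - 246)*(0 + 210/(-348)) = -22*(0 + 210*(-1/348)) = -22*(0 - 35/58) = -22*(-35/58) = 385/29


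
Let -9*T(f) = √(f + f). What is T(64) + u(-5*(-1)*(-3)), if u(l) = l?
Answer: -15 - 8*√2/9 ≈ -16.257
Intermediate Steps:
T(f) = -√2*√f/9 (T(f) = -√(f + f)/9 = -√2*√f/9)
T(64) + u(-5*(-1)*(-3)) = -√2*√64/9 - 5*(-1)*(-3) = -⅑*√2*8 + 5*(-3) = -8*√2/9 - 15 = -15 - 8*√2/9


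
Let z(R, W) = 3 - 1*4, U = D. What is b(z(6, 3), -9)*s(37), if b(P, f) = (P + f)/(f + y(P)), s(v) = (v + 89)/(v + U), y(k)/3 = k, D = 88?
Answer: 21/25 ≈ 0.84000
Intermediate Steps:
U = 88
y(k) = 3*k
z(R, W) = -1 (z(R, W) = 3 - 4 = -1)
s(v) = (89 + v)/(88 + v) (s(v) = (v + 89)/(v + 88) = (89 + v)/(88 + v))
b(P, f) = (P + f)/(f + 3*P)
b(z(6, 3), -9)*s(37) = ((-1 - 9)/(-9 + 3*(-1)))*((89 + 37)/(88 + 37)) = (-10/(-9 - 3))*(126/125) = (-10/(-12))*((1/125)*126) = -1/12*(-10)*(126/125) = (⅚)*(126/125) = 21/25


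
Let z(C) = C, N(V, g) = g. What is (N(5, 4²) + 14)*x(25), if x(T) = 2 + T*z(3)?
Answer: 2310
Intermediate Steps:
x(T) = 2 + 3*T (x(T) = 2 + T*3 = 2 + 3*T)
(N(5, 4²) + 14)*x(25) = (4² + 14)*(2 + 3*25) = (16 + 14)*(2 + 75) = 30*77 = 2310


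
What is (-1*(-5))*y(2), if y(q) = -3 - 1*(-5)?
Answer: 10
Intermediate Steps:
y(q) = 2 (y(q) = -3 + 5 = 2)
(-1*(-5))*y(2) = -1*(-5)*2 = 5*2 = 10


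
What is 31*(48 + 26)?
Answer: 2294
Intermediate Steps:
31*(48 + 26) = 31*74 = 2294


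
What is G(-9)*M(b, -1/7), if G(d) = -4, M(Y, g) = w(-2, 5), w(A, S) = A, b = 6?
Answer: 8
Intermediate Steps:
M(Y, g) = -2
G(-9)*M(b, -1/7) = -4*(-2) = 8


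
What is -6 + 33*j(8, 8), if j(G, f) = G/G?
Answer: 27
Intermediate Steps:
j(G, f) = 1
-6 + 33*j(8, 8) = -6 + 33*1 = -6 + 33 = 27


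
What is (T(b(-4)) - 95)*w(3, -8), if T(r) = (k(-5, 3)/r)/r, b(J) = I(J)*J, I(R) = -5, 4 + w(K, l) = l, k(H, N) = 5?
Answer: 22797/20 ≈ 1139.8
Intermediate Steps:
w(K, l) = -4 + l
b(J) = -5*J
T(r) = 5/r² (T(r) = (5/r)/r = 5/r²)
(T(b(-4)) - 95)*w(3, -8) = (5/(-5*(-4))² - 95)*(-4 - 8) = (5/20² - 95)*(-12) = (5*(1/400) - 95)*(-12) = (1/80 - 95)*(-12) = -7599/80*(-12) = 22797/20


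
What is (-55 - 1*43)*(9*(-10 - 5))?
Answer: 13230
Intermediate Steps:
(-55 - 1*43)*(9*(-10 - 5)) = (-55 - 43)*(9*(-15)) = -98*(-135) = 13230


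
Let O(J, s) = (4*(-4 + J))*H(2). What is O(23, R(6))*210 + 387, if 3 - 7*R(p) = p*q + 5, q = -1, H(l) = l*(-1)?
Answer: -31533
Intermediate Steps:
H(l) = -l
R(p) = -2/7 + p/7 (R(p) = 3/7 - (p*(-1) + 5)/7 = 3/7 - (-p + 5)/7 = 3/7 - (5 - p)/7 = 3/7 + (-5/7 + p/7) = -2/7 + p/7)
O(J, s) = 32 - 8*J (O(J, s) = (4*(-4 + J))*(-1*2) = (-16 + 4*J)*(-2) = 32 - 8*J)
O(23, R(6))*210 + 387 = (32 - 8*23)*210 + 387 = (32 - 184)*210 + 387 = -152*210 + 387 = -31920 + 387 = -31533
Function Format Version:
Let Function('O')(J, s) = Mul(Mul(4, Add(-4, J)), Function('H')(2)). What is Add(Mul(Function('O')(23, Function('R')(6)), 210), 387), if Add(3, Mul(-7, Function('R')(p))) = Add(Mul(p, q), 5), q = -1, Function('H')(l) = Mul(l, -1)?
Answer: -31533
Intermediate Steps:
Function('H')(l) = Mul(-1, l)
Function('R')(p) = Add(Rational(-2, 7), Mul(Rational(1, 7), p)) (Function('R')(p) = Add(Rational(3, 7), Mul(Rational(-1, 7), Add(Mul(p, -1), 5))) = Add(Rational(3, 7), Mul(Rational(-1, 7), Add(Mul(-1, p), 5))) = Add(Rational(3, 7), Mul(Rational(-1, 7), Add(5, Mul(-1, p)))) = Add(Rational(3, 7), Add(Rational(-5, 7), Mul(Rational(1, 7), p))) = Add(Rational(-2, 7), Mul(Rational(1, 7), p)))
Function('O')(J, s) = Add(32, Mul(-8, J)) (Function('O')(J, s) = Mul(Mul(4, Add(-4, J)), Mul(-1, 2)) = Mul(Add(-16, Mul(4, J)), -2) = Add(32, Mul(-8, J)))
Add(Mul(Function('O')(23, Function('R')(6)), 210), 387) = Add(Mul(Add(32, Mul(-8, 23)), 210), 387) = Add(Mul(Add(32, -184), 210), 387) = Add(Mul(-152, 210), 387) = Add(-31920, 387) = -31533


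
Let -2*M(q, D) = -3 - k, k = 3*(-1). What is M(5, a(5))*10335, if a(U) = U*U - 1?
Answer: 0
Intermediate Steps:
k = -3
a(U) = -1 + U² (a(U) = U² - 1 = -1 + U²)
M(q, D) = 0 (M(q, D) = -(-3 - 1*(-3))/2 = -(-3 + 3)/2 = -½*0 = 0)
M(5, a(5))*10335 = 0*10335 = 0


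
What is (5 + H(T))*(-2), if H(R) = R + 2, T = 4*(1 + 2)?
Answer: -38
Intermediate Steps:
T = 12 (T = 4*3 = 12)
H(R) = 2 + R
(5 + H(T))*(-2) = (5 + (2 + 12))*(-2) = (5 + 14)*(-2) = 19*(-2) = -38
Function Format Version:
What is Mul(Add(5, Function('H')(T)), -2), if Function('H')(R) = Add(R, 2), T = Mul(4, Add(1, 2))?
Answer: -38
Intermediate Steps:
T = 12 (T = Mul(4, 3) = 12)
Function('H')(R) = Add(2, R)
Mul(Add(5, Function('H')(T)), -2) = Mul(Add(5, Add(2, 12)), -2) = Mul(Add(5, 14), -2) = Mul(19, -2) = -38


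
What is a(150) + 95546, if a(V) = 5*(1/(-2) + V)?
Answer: 192587/2 ≈ 96294.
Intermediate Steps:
a(V) = -5/2 + 5*V (a(V) = 5*(1*(-½) + V) = 5*(-½ + V) = -5/2 + 5*V)
a(150) + 95546 = (-5/2 + 5*150) + 95546 = (-5/2 + 750) + 95546 = 1495/2 + 95546 = 192587/2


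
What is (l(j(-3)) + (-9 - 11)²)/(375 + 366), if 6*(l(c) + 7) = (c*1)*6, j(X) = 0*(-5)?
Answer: 131/247 ≈ 0.53036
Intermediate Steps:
j(X) = 0
l(c) = -7 + c (l(c) = -7 + ((c*1)*6)/6 = -7 + (c*6)/6 = -7 + (6*c)/6 = -7 + c)
(l(j(-3)) + (-9 - 11)²)/(375 + 366) = ((-7 + 0) + (-9 - 11)²)/(375 + 366) = (-7 + (-20)²)/741 = (-7 + 400)*(1/741) = 393*(1/741) = 131/247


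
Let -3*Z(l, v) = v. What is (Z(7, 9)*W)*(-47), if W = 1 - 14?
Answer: -1833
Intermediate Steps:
Z(l, v) = -v/3
W = -13
(Z(7, 9)*W)*(-47) = (-⅓*9*(-13))*(-47) = -3*(-13)*(-47) = 39*(-47) = -1833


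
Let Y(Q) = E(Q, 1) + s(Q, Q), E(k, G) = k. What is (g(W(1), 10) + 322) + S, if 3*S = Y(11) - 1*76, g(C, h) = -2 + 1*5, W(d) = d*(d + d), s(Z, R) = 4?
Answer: 914/3 ≈ 304.67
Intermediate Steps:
W(d) = 2*d**2 (W(d) = d*(2*d) = 2*d**2)
Y(Q) = 4 + Q (Y(Q) = Q + 4 = 4 + Q)
g(C, h) = 3 (g(C, h) = -2 + 5 = 3)
S = -61/3 (S = ((4 + 11) - 1*76)/3 = (15 - 76)/3 = (1/3)*(-61) = -61/3 ≈ -20.333)
(g(W(1), 10) + 322) + S = (3 + 322) - 61/3 = 325 - 61/3 = 914/3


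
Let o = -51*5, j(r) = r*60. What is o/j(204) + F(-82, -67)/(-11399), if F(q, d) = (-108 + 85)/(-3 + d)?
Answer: -399517/19150320 ≈ -0.020862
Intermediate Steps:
F(q, d) = -23/(-3 + d)
j(r) = 60*r
o = -255
o/j(204) + F(-82, -67)/(-11399) = -255/(60*204) - 23/(-3 - 67)/(-11399) = -255/12240 - 23/(-70)*(-1/11399) = -255*1/12240 - 23*(-1/70)*(-1/11399) = -1/48 + (23/70)*(-1/11399) = -1/48 - 23/797930 = -399517/19150320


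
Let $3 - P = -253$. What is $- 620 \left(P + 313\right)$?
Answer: $-352780$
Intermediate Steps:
$P = 256$ ($P = 3 - -253 = 3 + 253 = 256$)
$- 620 \left(P + 313\right) = - 620 \left(256 + 313\right) = \left(-620\right) 569 = -352780$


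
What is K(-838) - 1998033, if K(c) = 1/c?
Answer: -1674351655/838 ≈ -1.9980e+6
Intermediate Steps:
K(-838) - 1998033 = 1/(-838) - 1998033 = -1/838 - 1998033 = -1674351655/838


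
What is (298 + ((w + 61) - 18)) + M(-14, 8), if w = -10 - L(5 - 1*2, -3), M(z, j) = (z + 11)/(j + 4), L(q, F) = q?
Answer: 1311/4 ≈ 327.75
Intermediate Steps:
M(z, j) = (11 + z)/(4 + j)
w = -13 (w = -10 - (5 - 1*2) = -10 - (5 - 2) = -10 - 1*3 = -10 - 3 = -13)
(298 + ((w + 61) - 18)) + M(-14, 8) = (298 + ((-13 + 61) - 18)) + (11 - 14)/(4 + 8) = (298 + (48 - 18)) - 3/12 = (298 + 30) + (1/12)*(-3) = 328 - ¼ = 1311/4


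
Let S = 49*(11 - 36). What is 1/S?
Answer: -1/1225 ≈ -0.00081633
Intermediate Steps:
S = -1225 (S = 49*(-25) = -1225)
1/S = 1/(-1225) = -1/1225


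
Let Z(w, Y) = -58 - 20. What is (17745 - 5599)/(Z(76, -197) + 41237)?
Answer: 12146/41159 ≈ 0.29510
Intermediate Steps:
Z(w, Y) = -78
(17745 - 5599)/(Z(76, -197) + 41237) = (17745 - 5599)/(-78 + 41237) = 12146/41159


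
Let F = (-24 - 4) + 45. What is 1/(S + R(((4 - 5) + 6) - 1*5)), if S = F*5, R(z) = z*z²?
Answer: 1/85 ≈ 0.011765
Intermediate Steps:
F = 17 (F = -28 + 45 = 17)
R(z) = z³
S = 85 (S = 17*5 = 85)
1/(S + R(((4 - 5) + 6) - 1*5)) = 1/(85 + (((4 - 5) + 6) - 1*5)³) = 1/(85 + ((-1 + 6) - 5)³) = 1/(85 + (5 - 5)³) = 1/(85 + 0³) = 1/(85 + 0) = 1/85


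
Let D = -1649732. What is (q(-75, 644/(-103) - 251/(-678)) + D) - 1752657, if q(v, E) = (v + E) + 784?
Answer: -237553331899/69834 ≈ -3.4017e+6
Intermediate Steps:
q(v, E) = 784 + E + v (q(v, E) = (E + v) + 784 = 784 + E + v)
(q(-75, 644/(-103) - 251/(-678)) + D) - 1752657 = ((784 + (644/(-103) - 251/(-678)) - 75) - 1649732) - 1752657 = ((784 + (644*(-1/103) - 251*(-1/678)) - 75) - 1649732) - 1752657 = ((784 + (-644/103 + 251/678) - 75) - 1649732) - 1752657 = ((784 - 410779/69834 - 75) - 1649732) - 1752657 = (49101527/69834 - 1649732) - 1752657 = -115158282961/69834 - 1752657 = -237553331899/69834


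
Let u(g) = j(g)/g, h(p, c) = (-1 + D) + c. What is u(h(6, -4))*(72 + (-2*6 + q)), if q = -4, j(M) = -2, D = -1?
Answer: 56/3 ≈ 18.667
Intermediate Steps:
h(p, c) = -2 + c (h(p, c) = (-1 - 1) + c = -2 + c)
u(g) = -2/g
u(h(6, -4))*(72 + (-2*6 + q)) = (-2/(-2 - 4))*(72 + (-2*6 - 4)) = (-2/(-6))*(72 + (-12 - 4)) = (-2*(-1/6))*(72 - 16) = (1/3)*56 = 56/3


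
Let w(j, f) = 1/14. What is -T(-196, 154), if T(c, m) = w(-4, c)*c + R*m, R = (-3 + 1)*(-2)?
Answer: -602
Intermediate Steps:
w(j, f) = 1/14
R = 4 (R = -2*(-2) = 4)
T(c, m) = 4*m + c/14 (T(c, m) = c/14 + 4*m = 4*m + c/14)
-T(-196, 154) = -(4*154 + (1/14)*(-196)) = -(616 - 14) = -1*602 = -602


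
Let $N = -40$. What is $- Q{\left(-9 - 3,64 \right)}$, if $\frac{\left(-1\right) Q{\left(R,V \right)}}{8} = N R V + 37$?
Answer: $246056$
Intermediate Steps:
$Q{\left(R,V \right)} = -296 + 320 R V$ ($Q{\left(R,V \right)} = - 8 \left(- 40 R V + 37\right) = - 8 \left(37 - 40 R V\right) = -296 + 320 R V$)
$- Q{\left(-9 - 3,64 \right)} = - (-296 + 320 \left(-9 - 3\right) 64) = - (-296 + 320 \left(-12\right) 64) = - (-296 - 245760) = \left(-1\right) \left(-246056\right) = 246056$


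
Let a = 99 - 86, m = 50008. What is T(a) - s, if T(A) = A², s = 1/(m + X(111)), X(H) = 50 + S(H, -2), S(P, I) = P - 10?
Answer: 8476870/50159 ≈ 169.00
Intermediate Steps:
S(P, I) = -10 + P
X(H) = 40 + H (X(H) = 50 + (-10 + H) = 40 + H)
a = 13
s = 1/50159 (s = 1/(50008 + (40 + 111)) = 1/(50008 + 151) = 1/50159 ≈ 1.9937e-5)
T(a) - s = 13² - 1*1/50159 = 169 - 1/50159 = 8476870/50159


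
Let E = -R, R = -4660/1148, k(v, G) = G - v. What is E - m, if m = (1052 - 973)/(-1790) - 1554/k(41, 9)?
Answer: -182719921/4109840 ≈ -44.459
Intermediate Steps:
R = -1165/287 (R = -4660*1/1148 = -1165/287 ≈ -4.0592)
m = 694783/14320 (m = (1052 - 973)/(-1790) - 1554/(9 - 1*41) = 79*(-1/1790) - 1554/(9 - 41) = -79/1790 - 1554/(-32) = -79/1790 - 1554*(-1/32) = -79/1790 + 777/16 = 694783/14320 ≈ 48.518)
E = 1165/287 (E = -1*(-1165/287) = 1165/287 ≈ 4.0592)
E - m = 1165/287 - 1*694783/14320 = 1165/287 - 694783/14320 = -182719921/4109840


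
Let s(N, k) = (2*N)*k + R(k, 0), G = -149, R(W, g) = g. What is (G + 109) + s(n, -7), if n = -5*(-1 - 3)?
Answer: -320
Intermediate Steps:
n = 20 (n = -5*(-4) = 20)
s(N, k) = 2*N*k (s(N, k) = (2*N)*k + 0 = 2*N*k + 0 = 2*N*k)
(G + 109) + s(n, -7) = (-149 + 109) + 2*20*(-7) = -40 - 280 = -320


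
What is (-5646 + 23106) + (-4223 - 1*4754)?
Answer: 8483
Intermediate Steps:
(-5646 + 23106) + (-4223 - 1*4754) = 17460 + (-4223 - 4754) = 17460 - 8977 = 8483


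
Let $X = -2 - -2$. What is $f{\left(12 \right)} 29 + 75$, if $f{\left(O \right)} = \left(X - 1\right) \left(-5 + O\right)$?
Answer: $-128$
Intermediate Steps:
$X = 0$ ($X = -2 + 2 = 0$)
$f{\left(O \right)} = 5 - O$ ($f{\left(O \right)} = \left(0 - 1\right) \left(-5 + O\right) = - (-5 + O) = 5 - O$)
$f{\left(12 \right)} 29 + 75 = \left(5 - 12\right) 29 + 75 = \left(-7\right) 29 + 75 = -203 + 75 = -128$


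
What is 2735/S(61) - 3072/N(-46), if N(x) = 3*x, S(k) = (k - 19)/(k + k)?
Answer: 3847957/483 ≈ 7966.8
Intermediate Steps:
S(k) = (-19 + k)/(2*k) (S(k) = (-19 + k)/((2*k)) = (-19 + k)*(1/(2*k)) = (-19 + k)/(2*k))
2735/S(61) - 3072/N(-46) = 2735/(((½)*(-19 + 61)/61)) - 3072/(3*(-46)) = 2735/(((½)*(1/61)*42)) - 3072/(-138) = 2735/(21/61) - 3072*(-1/138) = 2735*(61/21) + 512/23 = 166835/21 + 512/23 = 3847957/483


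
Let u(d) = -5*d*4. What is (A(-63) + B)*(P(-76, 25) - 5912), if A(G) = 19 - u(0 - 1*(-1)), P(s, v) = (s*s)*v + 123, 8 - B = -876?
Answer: 127937953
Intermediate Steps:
B = 884 (B = 8 - 1*(-876) = 8 + 876 = 884)
P(s, v) = 123 + v*s² (P(s, v) = s²*v + 123 = v*s² + 123 = 123 + v*s²)
u(d) = -20*d
A(G) = 39 (A(G) = 19 - (-20)*(0 - 1*(-1)) = 19 - (-20)*(0 + 1) = 19 - (-20) = 19 - 1*(-20) = 19 + 20 = 39)
(A(-63) + B)*(P(-76, 25) - 5912) = (39 + 884)*((123 + 25*(-76)²) - 5912) = 923*((123 + 25*5776) - 5912) = 923*((123 + 144400) - 5912) = 923*(144523 - 5912) = 923*138611 = 127937953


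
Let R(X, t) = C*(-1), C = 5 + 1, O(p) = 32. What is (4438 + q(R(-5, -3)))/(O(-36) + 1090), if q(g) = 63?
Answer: 4501/1122 ≈ 4.0116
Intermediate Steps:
C = 6
R(X, t) = -6 (R(X, t) = 6*(-1) = -6)
(4438 + q(R(-5, -3)))/(O(-36) + 1090) = (4438 + 63)/(32 + 1090) = 4501/1122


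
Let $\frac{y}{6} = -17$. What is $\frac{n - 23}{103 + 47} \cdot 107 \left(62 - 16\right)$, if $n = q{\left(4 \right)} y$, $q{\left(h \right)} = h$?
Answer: $- \frac{1060691}{75} \approx -14143.0$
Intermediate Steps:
$y = -102$ ($y = 6 \left(-17\right) = -102$)
$n = -408$ ($n = 4 \left(-102\right) = -408$)
$\frac{n - 23}{103 + 47} \cdot 107 \left(62 - 16\right) = \frac{-408 - 23}{103 + 47} \cdot 107 \left(62 - 16\right) = - \frac{431}{150} \cdot 107 \cdot 46 = \left(-431\right) \frac{1}{150} \cdot 107 \cdot 46 = \left(- \frac{431}{150}\right) 107 \cdot 46 = \left(- \frac{46117}{150}\right) 46 = - \frac{1060691}{75}$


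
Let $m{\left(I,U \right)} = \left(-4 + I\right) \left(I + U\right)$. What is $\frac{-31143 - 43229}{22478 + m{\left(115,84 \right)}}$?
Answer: $- \frac{74372}{44567} \approx -1.6688$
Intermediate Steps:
$\frac{-31143 - 43229}{22478 + m{\left(115,84 \right)}} = \frac{-31143 - 43229}{22478 + \left(115^{2} - 460 - 336 + 115 \cdot 84\right)} = - \frac{74372}{22478 + \left(13225 - 460 - 336 + 9660\right)} = - \frac{74372}{22478 + 22089} = - \frac{74372}{44567}$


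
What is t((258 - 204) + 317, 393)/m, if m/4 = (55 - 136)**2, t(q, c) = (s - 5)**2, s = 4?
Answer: 1/26244 ≈ 3.8104e-5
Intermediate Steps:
t(q, c) = 1 (t(q, c) = (4 - 5)**2 = (-1)**2 = 1)
m = 26244 (m = 4*(55 - 136)**2 = 4*(-81)**2 = 4*6561 = 26244)
t((258 - 204) + 317, 393)/m = 1/26244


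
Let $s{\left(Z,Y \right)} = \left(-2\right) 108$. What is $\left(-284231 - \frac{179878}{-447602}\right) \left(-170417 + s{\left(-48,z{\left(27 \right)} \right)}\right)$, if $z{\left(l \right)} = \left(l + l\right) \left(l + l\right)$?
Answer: $\frac{10854151476934236}{223801} \approx 4.8499 \cdot 10^{10}$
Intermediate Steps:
$z{\left(l \right)} = 4 l^{2}$ ($z{\left(l \right)} = 2 l 2 l = 4 l^{2}$)
$s{\left(Z,Y \right)} = -216$
$\left(-284231 - \frac{179878}{-447602}\right) \left(-170417 + s{\left(-48,z{\left(27 \right)} \right)}\right) = \left(-284231 - \frac{179878}{-447602}\right) \left(-170417 - 216\right) = \left(-284231 - - \frac{89939}{223801}\right) \left(-170633\right) = \left(-284231 + \frac{89939}{223801}\right) \left(-170633\right) = \left(- \frac{63611092092}{223801}\right) \left(-170633\right) = \frac{10854151476934236}{223801}$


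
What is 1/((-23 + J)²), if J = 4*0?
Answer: 1/529 ≈ 0.0018904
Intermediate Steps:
J = 0
1/((-23 + J)²) = 1/((-23 + 0)²) = 1/((-23)²) = 1/529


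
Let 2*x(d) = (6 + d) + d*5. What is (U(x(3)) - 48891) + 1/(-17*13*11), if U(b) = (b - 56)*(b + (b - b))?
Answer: -120137590/2431 ≈ -49419.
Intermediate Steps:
x(d) = 3 + 3*d (x(d) = ((6 + d) + d*5)/2 = ((6 + d) + 5*d)/2 = (6 + 6*d)/2 = 3 + 3*d)
U(b) = b*(-56 + b) (U(b) = (-56 + b)*(b + 0) = (-56 + b)*b = b*(-56 + b))
(U(x(3)) - 48891) + 1/(-17*13*11) = ((3 + 3*3)*(-56 + (3 + 3*3)) - 48891) + 1/(-17*13*11) = ((3 + 9)*(-56 + (3 + 9)) - 48891) + 1/(-221*11) = (12*(-56 + 12) - 48891) + 1/(-2431) = (12*(-44) - 48891) - 1/2431 = (-528 - 48891) - 1/2431 = -49419 - 1/2431 = -120137590/2431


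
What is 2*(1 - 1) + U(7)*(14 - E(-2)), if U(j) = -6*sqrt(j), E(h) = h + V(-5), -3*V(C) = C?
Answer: -86*sqrt(7) ≈ -227.53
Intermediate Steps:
V(C) = -C/3
E(h) = 5/3 + h (E(h) = h - 1/3*(-5) = h + 5/3 = 5/3 + h)
2*(1 - 1) + U(7)*(14 - E(-2)) = 2*(1 - 1) + (-6*sqrt(7))*(14 - (5/3 - 2)) = 2*0 + (-6*sqrt(7))*(14 - 1*(-1/3)) = 0 + (-6*sqrt(7))*(14 + 1/3) = 0 - 6*sqrt(7)*(43/3) = 0 - 86*sqrt(7) = -86*sqrt(7)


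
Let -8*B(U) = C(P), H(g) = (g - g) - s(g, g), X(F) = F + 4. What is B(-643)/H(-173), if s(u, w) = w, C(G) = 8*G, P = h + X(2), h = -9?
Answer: 3/173 ≈ 0.017341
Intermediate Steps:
X(F) = 4 + F
P = -3 (P = -9 + (4 + 2) = -9 + 6 = -3)
H(g) = -g (H(g) = (g - g) - g = 0 - g = -g)
B(U) = 3 (B(U) = -(-3) = -⅛*(-24) = 3)
B(-643)/H(-173) = 3/((-1*(-173))) = 3/173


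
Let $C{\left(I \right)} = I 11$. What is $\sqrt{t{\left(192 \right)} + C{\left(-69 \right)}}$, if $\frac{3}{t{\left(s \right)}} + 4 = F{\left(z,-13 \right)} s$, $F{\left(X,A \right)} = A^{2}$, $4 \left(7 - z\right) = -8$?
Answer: $\frac{i \sqrt{199733318223}}{16222} \approx 27.55 i$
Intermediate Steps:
$z = 9$ ($z = 7 - -2 = 7 + 2 = 9$)
$C{\left(I \right)} = 11 I$
$t{\left(s \right)} = \frac{3}{-4 + 169 s}$ ($t{\left(s \right)} = \frac{3}{-4 + \left(-13\right)^{2} s} = \frac{3}{-4 + 169 s}$)
$\sqrt{t{\left(192 \right)} + C{\left(-69 \right)}} = \sqrt{\frac{3}{-4 + 169 \cdot 192} + 11 \left(-69\right)} = \sqrt{\frac{3}{-4 + 32448} - 759} = \sqrt{\frac{3}{32444} - 759} = \sqrt{- \frac{24624993}{32444}} = \frac{i \sqrt{199733318223}}{16222}$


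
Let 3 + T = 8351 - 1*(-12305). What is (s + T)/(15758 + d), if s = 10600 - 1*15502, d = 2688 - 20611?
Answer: -15751/2165 ≈ -7.2753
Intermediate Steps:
d = -17923
T = 20653 (T = -3 + (8351 - 1*(-12305)) = -3 + (8351 + 12305) = -3 + 20656 = 20653)
s = -4902 (s = 10600 - 15502 = -4902)
(s + T)/(15758 + d) = (-4902 + 20653)/(15758 - 17923) = 15751/(-2165) = 15751*(-1/2165) = -15751/2165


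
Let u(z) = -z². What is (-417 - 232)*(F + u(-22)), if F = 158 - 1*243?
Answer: 369281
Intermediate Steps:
F = -85 (F = 158 - 243 = -85)
(-417 - 232)*(F + u(-22)) = (-417 - 232)*(-85 - 1*(-22)²) = -649*(-85 - 1*484) = -649*(-85 - 484) = -649*(-569) = 369281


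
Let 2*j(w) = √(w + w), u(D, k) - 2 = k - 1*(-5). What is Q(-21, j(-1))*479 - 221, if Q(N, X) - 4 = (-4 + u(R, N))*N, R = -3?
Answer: 182757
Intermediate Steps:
u(D, k) = 7 + k (u(D, k) = 2 + (k - 1*(-5)) = 2 + (k + 5) = 2 + (5 + k) = 7 + k)
j(w) = √2*√w/2 (j(w) = √(w + w)/2 = √(2*w)/2 = (√2*√w)/2 = √2*√w/2)
Q(N, X) = 4 + N*(3 + N) (Q(N, X) = 4 + (-4 + (7 + N))*N = 4 + (3 + N)*N = 4 + N*(3 + N))
Q(-21, j(-1))*479 - 221 = (4 + (-21)² + 3*(-21))*479 - 221 = (4 + 441 - 63)*479 - 221 = 382*479 - 221 = 182978 - 221 = 182757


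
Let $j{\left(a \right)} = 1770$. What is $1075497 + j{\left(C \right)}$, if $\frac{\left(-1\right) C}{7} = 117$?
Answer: $1077267$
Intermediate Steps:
$C = -819$ ($C = \left(-7\right) 117 = -819$)
$1075497 + j{\left(C \right)} = 1075497 + 1770 = 1077267$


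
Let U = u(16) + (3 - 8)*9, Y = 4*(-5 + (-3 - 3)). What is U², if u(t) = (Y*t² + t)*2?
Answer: 508096681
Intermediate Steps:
Y = -44 (Y = 4*(-5 - 6) = 4*(-11) = -44)
u(t) = -88*t² + 2*t (u(t) = (-44*t² + t)*2 = (t - 44*t²)*2 = -88*t² + 2*t)
U = -22541 (U = 2*16*(1 - 44*16) + (3 - 8)*9 = 2*16*(1 - 704) - 5*9 = 2*16*(-703) - 45 = -22496 - 45 = -22541)
U² = (-22541)² = 508096681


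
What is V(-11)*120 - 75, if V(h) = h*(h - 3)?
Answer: 18405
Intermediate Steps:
V(h) = h*(-3 + h)
V(-11)*120 - 75 = -11*(-3 - 11)*120 - 75 = -11*(-14)*120 - 75 = 154*120 - 75 = 18480 - 75 = 18405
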